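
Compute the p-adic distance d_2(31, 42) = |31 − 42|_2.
d_2(31, 42) = 1

Step 1 — x − y = 31 − 42 = -11. Step 2 — v_2(-11) = 0 (factor: -11 = −(2^0 · 11); the sign does not affect v_p). Step 3 — |x − y|_2 = 2^{0} = 1.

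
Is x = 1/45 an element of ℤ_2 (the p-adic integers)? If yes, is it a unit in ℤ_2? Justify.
x ∈ ℤ_2^× (unit); v_2(x) = 0

ℤ_2 = {x ∈ ℚ_2 : v_2(x) ≥ 0} and ℤ_2^× = {x ∈ ℤ_2 : v_2(x) = 0}. Here v_2(1/45) = v_2(num) − v_2(den) = 0; compare against these criteria.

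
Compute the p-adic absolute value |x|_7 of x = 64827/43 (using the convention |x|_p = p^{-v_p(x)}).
|64827/43|_7 = 1/2401

Step 1 — compute v_7(x) by factoring powers of 7 out of the numerator and denominator: v_7(64827/43) = 4. Step 2 — apply |x|_p = p^{-v_p(x)} = 7^{-4} = 1/2401.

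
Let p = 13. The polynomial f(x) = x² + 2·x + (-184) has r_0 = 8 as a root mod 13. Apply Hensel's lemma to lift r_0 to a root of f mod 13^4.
r_3 = 3544 (mod 28561)

Hensel: r_{i+1} = r_i − f(r_i)·(f′(r_i))^{-1} mod 13^{i+2}, f′(x) = 2x + 2. Iterate:
  r_0 = 8 (mod 13)
  r_1 = 164 (mod 169)
  r_2 = 1347 (mod 2197)
  r_3 = 3544 (mod 28561)
Final: r = 3544 satisfies f(r) ≡ 0 mod 13^4.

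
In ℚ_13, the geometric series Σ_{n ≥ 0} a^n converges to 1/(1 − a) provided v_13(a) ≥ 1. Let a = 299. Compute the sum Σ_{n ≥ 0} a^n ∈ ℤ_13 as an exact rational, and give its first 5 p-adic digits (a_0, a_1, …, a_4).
Σ a^n = 1/(1 − a) = -1/298;  first 5 digits = (1, 10, 10, 0, 6)

v_13(a) = 1 ≥ 1, so the series converges in ℤ_13 to 1/(1 − a) = 1/(1 − 299) = -1/298. Expand this rational in ℤ_13: compute digits iteratively via d_i = x_i mod 13, x_{i+1} = (x_i − d_i)/13. The first 5 digits are (1, 10, 10, 0, 6).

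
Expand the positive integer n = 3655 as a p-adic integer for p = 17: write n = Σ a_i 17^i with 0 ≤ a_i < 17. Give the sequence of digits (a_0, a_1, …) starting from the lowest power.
(a_0, a_1, …) = (0, 11, 12)

Repeated division by 17 gives the digits low-to-high: 3655 = 11·17^1 + 12·17^2. Digit sequence: (0, 11, 12).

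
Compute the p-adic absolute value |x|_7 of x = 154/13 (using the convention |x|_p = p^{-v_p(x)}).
|154/13|_7 = 1/7

Step 1 — compute v_7(x) by factoring powers of 7 out of the numerator and denominator: v_7(154/13) = 1. Step 2 — apply |x|_p = p^{-v_p(x)} = 7^{-1} = 1/7.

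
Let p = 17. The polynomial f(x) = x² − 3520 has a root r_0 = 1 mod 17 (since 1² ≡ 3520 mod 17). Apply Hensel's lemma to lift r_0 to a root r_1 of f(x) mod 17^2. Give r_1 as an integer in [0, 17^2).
r_1 = 171 (mod 289)

Hensel's recurrence: r_{i+1} = r_i − f(r_i)·(f′(r_i))^{-1} mod 17^{i+2}, with f′(x) = 2x. Iterate:
  r_0 = 1 (mod 17)
  r_1 = 171 (mod 289)
Final: r_1 = 171, and one checks f(r_1) ≡ 0 mod 17^2.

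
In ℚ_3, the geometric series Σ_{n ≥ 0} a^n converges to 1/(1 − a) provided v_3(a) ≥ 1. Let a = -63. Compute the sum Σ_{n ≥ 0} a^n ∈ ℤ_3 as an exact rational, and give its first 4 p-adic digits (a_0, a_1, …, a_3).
Σ a^n = 1/(1 − a) = 1/64;  first 4 digits = (1, 0, 2, 0)

v_3(a) = 2 ≥ 1, so the series converges in ℤ_3 to 1/(1 − a) = 1/(1 − (-63)) = 1/64. Expand this rational in ℤ_3: compute digits iteratively via d_i = x_i mod 3, x_{i+1} = (x_i − d_i)/3. The first 4 digits are (1, 0, 2, 0).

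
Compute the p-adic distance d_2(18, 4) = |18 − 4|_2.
d_2(18, 4) = 1/2

Step 1 — x − y = 18 − 4 = 14. Step 2 — v_2(14) = 1 (factor: 14 = (2^1 · 7); the sign does not affect v_p). Step 3 — |x − y|_2 = 2^{-1} = 1/2.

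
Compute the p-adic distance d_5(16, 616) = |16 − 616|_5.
d_5(16, 616) = 1/25

Step 1 — x − y = 16 − 616 = -600. Step 2 — v_5(-600) = 2 (factor: -600 = −(5^2 · 24); the sign does not affect v_p). Step 3 — |x − y|_5 = 5^{-2} = 1/25.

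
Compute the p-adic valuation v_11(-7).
v_11(-7) = 0

v_11(n) is the largest exponent k such that 11^k divides n. Factor out: -7 = -11^0 · 7. (Sign doesn't affect v_p.) So v_11(-7) = 0.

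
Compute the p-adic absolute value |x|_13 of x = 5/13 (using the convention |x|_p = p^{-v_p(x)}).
|5/13|_13 = 13

Step 1 — compute v_13(x) by factoring powers of 13 out of the numerator and denominator: v_13(5/13) = -1. Step 2 — apply |x|_p = p^{-v_p(x)} = 13^{1} = 13.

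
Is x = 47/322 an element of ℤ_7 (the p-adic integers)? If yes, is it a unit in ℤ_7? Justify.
x ∉ ℤ_7 (v_7(x) = -1 < 0)

ℤ_7 = {x ∈ ℚ_7 : v_7(x) ≥ 0} and ℤ_7^× = {x ∈ ℤ_7 : v_7(x) = 0}. Here v_7(47/322) = v_7(num) − v_7(den) = -1; compare against these criteria.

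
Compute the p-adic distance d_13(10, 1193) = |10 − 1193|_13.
d_13(10, 1193) = 1/169

Step 1 — x − y = 10 − 1193 = -1183. Step 2 — v_13(-1183) = 2 (factor: -1183 = −(13^2 · 7); the sign does not affect v_p). Step 3 — |x − y|_13 = 13^{-2} = 1/169.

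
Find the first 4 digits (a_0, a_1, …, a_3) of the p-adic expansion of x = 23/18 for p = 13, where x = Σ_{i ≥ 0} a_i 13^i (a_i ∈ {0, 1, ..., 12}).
(a_0, …, a_3) = (2, 5, 9, 0)

v_13(23/18) = 0 (numerator and denominator both coprime to 13), so x ∈ ℤ_13^×. Compute digits iteratively via a_i = x_i mod 13, x_{i+1} = (x_i − a_i)/13, with x_0 = x:
  x_0 = 23/18;  a_0 = 2;  x_1 = (x_0 − 2)/13 = -1/18
  x_1 = -1/18;  a_1 = 5;  x_2 = (x_1 − 5)/13 = -7/18
  x_2 = -7/18;  a_2 = 9;  x_3 = (x_2 − 9)/13 = -13/18
  x_3 = -13/18;  a_3 = 0;  x_4 = (x_3 − 0)/13 = -1/18
Digits: (2, 5, 9, 0).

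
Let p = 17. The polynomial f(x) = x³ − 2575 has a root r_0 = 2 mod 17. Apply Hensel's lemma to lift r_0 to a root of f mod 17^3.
r_2 = 3419 (mod 4913)

Hensel: r_{i+1} = r_i − f(r_i)/f′(r_i) mod 17^{i+2}, where f′(x) = 3x². Iterate:
  r_0 = 2 (mod 17)
  r_1 = 240 (mod 289)
  r_2 = 3419 (mod 4913)
Final: r = 3419 with f(r) ≡ 0 mod 17^3.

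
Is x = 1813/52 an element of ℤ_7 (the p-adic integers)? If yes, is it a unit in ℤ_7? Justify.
x ∈ ℤ_7 but not a unit; v_7(x) = 2 > 0

ℤ_7 = {x ∈ ℚ_7 : v_7(x) ≥ 0} and ℤ_7^× = {x ∈ ℤ_7 : v_7(x) = 0}. Here v_7(1813/52) = v_7(num) − v_7(den) = 2; compare against these criteria.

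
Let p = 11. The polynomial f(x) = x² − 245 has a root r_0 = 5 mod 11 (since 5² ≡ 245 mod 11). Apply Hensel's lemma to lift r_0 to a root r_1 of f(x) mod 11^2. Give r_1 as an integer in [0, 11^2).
r_1 = 27 (mod 121)

Hensel's recurrence: r_{i+1} = r_i − f(r_i)·(f′(r_i))^{-1} mod 11^{i+2}, with f′(x) = 2x. Iterate:
  r_0 = 5 (mod 11)
  r_1 = 27 (mod 121)
Final: r_1 = 27, and one checks f(r_1) ≡ 0 mod 11^2.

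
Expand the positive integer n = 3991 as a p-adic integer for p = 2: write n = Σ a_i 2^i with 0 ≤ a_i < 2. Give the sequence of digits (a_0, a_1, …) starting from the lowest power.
(a_0, a_1, …) = (1, 1, 1, 0, 1, 0, 0, 1, 1, 1, 1, 1)

Repeated division by 2 gives the digits low-to-high: 3991 = 1 + 1·2^1 + 1·2^2 + 1·2^4 + 1·2^7 + 1·2^8 + 1·2^9 + 1·2^10 + 1·2^11. Digit sequence: (1, 1, 1, 0, 1, 0, 0, 1, 1, 1, 1, 1).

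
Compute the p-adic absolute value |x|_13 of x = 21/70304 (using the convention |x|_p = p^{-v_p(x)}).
|21/70304|_13 = 2197

Step 1 — compute v_13(x) by factoring powers of 13 out of the numerator and denominator: v_13(21/70304) = -3. Step 2 — apply |x|_p = p^{-v_p(x)} = 13^{3} = 2197.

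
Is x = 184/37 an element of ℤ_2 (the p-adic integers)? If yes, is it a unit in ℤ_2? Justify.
x ∈ ℤ_2 but not a unit; v_2(x) = 3 > 0

ℤ_2 = {x ∈ ℚ_2 : v_2(x) ≥ 0} and ℤ_2^× = {x ∈ ℤ_2 : v_2(x) = 0}. Here v_2(184/37) = v_2(num) − v_2(den) = 3; compare against these criteria.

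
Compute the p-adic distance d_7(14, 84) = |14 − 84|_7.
d_7(14, 84) = 1/7

Step 1 — x − y = 14 − 84 = -70. Step 2 — v_7(-70) = 1 (factor: -70 = −(7^1 · 10); the sign does not affect v_p). Step 3 — |x − y|_7 = 7^{-1} = 1/7.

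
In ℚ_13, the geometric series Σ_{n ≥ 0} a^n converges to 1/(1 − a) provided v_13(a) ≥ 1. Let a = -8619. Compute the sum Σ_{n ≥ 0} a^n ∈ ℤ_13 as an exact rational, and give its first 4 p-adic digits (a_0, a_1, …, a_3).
Σ a^n = 1/(1 − a) = 1/8620;  first 4 digits = (1, 0, 1, 9)

v_13(a) = 2 ≥ 1, so the series converges in ℤ_13 to 1/(1 − a) = 1/(1 − (-8619)) = 1/8620. Expand this rational in ℤ_13: compute digits iteratively via d_i = x_i mod 13, x_{i+1} = (x_i − d_i)/13. The first 4 digits are (1, 0, 1, 9).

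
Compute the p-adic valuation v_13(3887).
v_13(3887) = 2

v_13(n) is the largest exponent k such that 13^k divides n. Factor out: 3887 = 13^2 · 23. (Sign doesn't affect v_p.) So v_13(3887) = 2.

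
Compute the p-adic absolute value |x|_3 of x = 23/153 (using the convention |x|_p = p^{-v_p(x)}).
|23/153|_3 = 9

Step 1 — compute v_3(x) by factoring powers of 3 out of the numerator and denominator: v_3(23/153) = -2. Step 2 — apply |x|_p = p^{-v_p(x)} = 3^{2} = 9.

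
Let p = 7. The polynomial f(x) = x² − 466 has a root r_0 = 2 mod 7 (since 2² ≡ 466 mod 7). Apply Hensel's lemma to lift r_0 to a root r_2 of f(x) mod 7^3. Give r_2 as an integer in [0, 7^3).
r_2 = 191 (mod 343)

Hensel's recurrence: r_{i+1} = r_i − f(r_i)·(f′(r_i))^{-1} mod 7^{i+2}, with f′(x) = 2x. Iterate:
  r_0 = 2 (mod 7)
  r_1 = 44 (mod 49)
  r_2 = 191 (mod 343)
Final: r_2 = 191, and one checks f(r_2) ≡ 0 mod 7^3.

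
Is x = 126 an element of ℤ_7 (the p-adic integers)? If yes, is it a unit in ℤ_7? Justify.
x ∈ ℤ_7 but not a unit; v_7(x) = 1 > 0

ℤ_7 = {x ∈ ℚ_7 : v_7(x) ≥ 0} and ℤ_7^× = {x ∈ ℤ_7 : v_7(x) = 0}. Here v_7(126) = v_7(num) − v_7(den) = 1; compare against these criteria.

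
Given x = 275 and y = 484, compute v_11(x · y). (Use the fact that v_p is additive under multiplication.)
v_11(133100) = 3

v_p(x) = 1 (factor: 275 = 11^1 · 25); v_p(y) = 2 (factor: 484 = 11^2 · 4). Additivity: v_p(xy) = v_p(x) + v_p(y) = 1 + 2 = 3. (Direct check: xy = 133100 = 11^3 · (100).)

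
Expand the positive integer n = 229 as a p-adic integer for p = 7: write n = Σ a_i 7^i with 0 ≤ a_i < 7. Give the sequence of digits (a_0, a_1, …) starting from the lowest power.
(a_0, a_1, …) = (5, 4, 4)

Repeated division by 7 gives the digits low-to-high: 229 = 5 + 4·7^1 + 4·7^2. Digit sequence: (5, 4, 4).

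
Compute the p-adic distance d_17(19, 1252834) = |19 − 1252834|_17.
d_17(19, 1252834) = 1/83521

Step 1 — x − y = 19 − 1252834 = -1252815. Step 2 — v_17(-1252815) = 4 (factor: -1252815 = −(17^4 · 15); the sign does not affect v_p). Step 3 — |x − y|_17 = 17^{-4} = 1/83521.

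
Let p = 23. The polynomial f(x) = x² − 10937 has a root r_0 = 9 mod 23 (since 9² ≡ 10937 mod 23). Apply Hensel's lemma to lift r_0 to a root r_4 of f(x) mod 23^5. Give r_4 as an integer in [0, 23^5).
r_4 = 2688755 (mod 6436343)

Hensel's recurrence: r_{i+1} = r_i − f(r_i)·(f′(r_i))^{-1} mod 23^{i+2}, with f′(x) = 2x. Iterate:
  r_0 = 9 (mod 23)
  r_1 = 377 (mod 529)
  r_2 = 12015 (mod 12167)
  r_3 = 170186 (mod 279841)
  r_4 = 2688755 (mod 6436343)
Final: r_4 = 2688755, and one checks f(r_4) ≡ 0 mod 23^5.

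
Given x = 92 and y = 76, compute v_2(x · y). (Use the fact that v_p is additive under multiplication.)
v_2(6992) = 4

v_p(x) = 2 (factor: 92 = 2^2 · 23); v_p(y) = 2 (factor: 76 = 2^2 · 19). Additivity: v_p(xy) = v_p(x) + v_p(y) = 2 + 2 = 4. (Direct check: xy = 6992 = 2^4 · (437).)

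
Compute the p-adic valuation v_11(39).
v_11(39) = 0

v_11(n) is the largest exponent k such that 11^k divides n. Factor out: 39 = 11^0 · 39. (Sign doesn't affect v_p.) So v_11(39) = 0.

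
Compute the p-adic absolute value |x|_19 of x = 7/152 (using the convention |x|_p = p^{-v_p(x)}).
|7/152|_19 = 19

Step 1 — compute v_19(x) by factoring powers of 19 out of the numerator and denominator: v_19(7/152) = -1. Step 2 — apply |x|_p = p^{-v_p(x)} = 19^{1} = 19.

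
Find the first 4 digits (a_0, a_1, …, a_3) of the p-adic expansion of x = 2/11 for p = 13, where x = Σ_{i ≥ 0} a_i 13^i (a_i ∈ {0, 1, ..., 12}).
(a_0, …, a_3) = (12, 5, 9, 4)

v_13(2/11) = 0 (numerator and denominator both coprime to 13), so x ∈ ℤ_13^×. Compute digits iteratively via a_i = x_i mod 13, x_{i+1} = (x_i − a_i)/13, with x_0 = x:
  x_0 = 2/11;  a_0 = 12;  x_1 = (x_0 − 12)/13 = -10/11
  x_1 = -10/11;  a_1 = 5;  x_2 = (x_1 − 5)/13 = -5/11
  x_2 = -5/11;  a_2 = 9;  x_3 = (x_2 − 9)/13 = -8/11
  x_3 = -8/11;  a_3 = 4;  x_4 = (x_3 − 4)/13 = -4/11
Digits: (12, 5, 9, 4).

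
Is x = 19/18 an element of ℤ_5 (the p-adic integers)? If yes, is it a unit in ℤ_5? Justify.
x ∈ ℤ_5^× (unit); v_5(x) = 0

ℤ_5 = {x ∈ ℚ_5 : v_5(x) ≥ 0} and ℤ_5^× = {x ∈ ℤ_5 : v_5(x) = 0}. Here v_5(19/18) = v_5(num) − v_5(den) = 0; compare against these criteria.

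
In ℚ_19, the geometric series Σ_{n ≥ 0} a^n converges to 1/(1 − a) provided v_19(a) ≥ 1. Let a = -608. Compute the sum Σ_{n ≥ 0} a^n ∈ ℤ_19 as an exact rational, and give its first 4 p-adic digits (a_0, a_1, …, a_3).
Σ a^n = 1/(1 − a) = 1/609;  first 4 digits = (1, 6, 15, 3)

v_19(a) = 1 ≥ 1, so the series converges in ℤ_19 to 1/(1 − a) = 1/(1 − (-608)) = 1/609. Expand this rational in ℤ_19: compute digits iteratively via d_i = x_i mod 19, x_{i+1} = (x_i − d_i)/19. The first 4 digits are (1, 6, 15, 3).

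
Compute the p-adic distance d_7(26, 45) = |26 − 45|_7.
d_7(26, 45) = 1

Step 1 — x − y = 26 − 45 = -19. Step 2 — v_7(-19) = 0 (factor: -19 = −(7^0 · 19); the sign does not affect v_p). Step 3 — |x − y|_7 = 7^{0} = 1.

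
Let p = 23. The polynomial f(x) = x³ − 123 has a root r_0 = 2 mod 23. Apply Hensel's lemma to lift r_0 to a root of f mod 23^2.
r_1 = 232 (mod 529)

Hensel: r_{i+1} = r_i − f(r_i)/f′(r_i) mod 23^{i+2}, where f′(x) = 3x². Iterate:
  r_0 = 2 (mod 23)
  r_1 = 232 (mod 529)
Final: r = 232 with f(r) ≡ 0 mod 23^2.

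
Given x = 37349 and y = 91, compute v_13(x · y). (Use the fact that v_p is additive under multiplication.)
v_13(3398759) = 4

v_p(x) = 3 (factor: 37349 = 13^3 · 17); v_p(y) = 1 (factor: 91 = 13^1 · 7). Additivity: v_p(xy) = v_p(x) + v_p(y) = 3 + 1 = 4. (Direct check: xy = 3398759 = 13^4 · (119).)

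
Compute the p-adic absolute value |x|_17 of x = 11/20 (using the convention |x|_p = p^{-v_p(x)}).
|11/20|_17 = 1

Step 1 — compute v_17(x) by factoring powers of 17 out of the numerator and denominator: v_17(11/20) = 0. Step 2 — apply |x|_p = p^{-v_p(x)} = 17^{0} = 1.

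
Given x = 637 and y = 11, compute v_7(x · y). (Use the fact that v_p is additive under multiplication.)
v_7(7007) = 2

v_p(x) = 2 (factor: 637 = 7^2 · 13); v_p(y) = 0 (factor: 11 = 7^0 · 11). Additivity: v_p(xy) = v_p(x) + v_p(y) = 2 + 0 = 2. (Direct check: xy = 7007 = 7^2 · (143).)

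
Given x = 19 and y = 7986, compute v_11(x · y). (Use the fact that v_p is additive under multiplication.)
v_11(151734) = 3

v_p(x) = 0 (factor: 19 = 11^0 · 19); v_p(y) = 3 (factor: 7986 = 11^3 · 6). Additivity: v_p(xy) = v_p(x) + v_p(y) = 0 + 3 = 3. (Direct check: xy = 151734 = 11^3 · (114).)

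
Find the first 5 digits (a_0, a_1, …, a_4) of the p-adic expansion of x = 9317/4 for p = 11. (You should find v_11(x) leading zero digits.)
(a_0, …, a_4) = (0, 0, 0, 10, 2)

v_11(9317/4) = 3, so a_0 = ... = a_2 = 0. Factor out: x = 11^3 · u with u = 7/4 a unit in ℤ_11. Expand u iteratively via a_{v+i} = u_i mod 11, u_{i+1} = (u_i − a_{v+i})/11:
  u_0 = 7/4;  a_3 = 10;  u_1 = (u_0 − 10)/11 = -3/4
  u_1 = -3/4;  a_4 = 2;  u_2 = (u_1 − 2)/11 = -1/4
Digits: (0, 0, 0, 10, 2).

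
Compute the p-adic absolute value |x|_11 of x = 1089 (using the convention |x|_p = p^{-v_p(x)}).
|1089|_11 = 1/121

Step 1 — compute v_11(x) by factoring powers of 11 out of the numerator and denominator: v_11(1089) = 2. Step 2 — apply |x|_p = p^{-v_p(x)} = 11^{-2} = 1/121.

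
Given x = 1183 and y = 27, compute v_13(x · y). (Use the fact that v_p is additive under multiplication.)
v_13(31941) = 2

v_p(x) = 2 (factor: 1183 = 13^2 · 7); v_p(y) = 0 (factor: 27 = 13^0 · 27). Additivity: v_p(xy) = v_p(x) + v_p(y) = 2 + 0 = 2. (Direct check: xy = 31941 = 13^2 · (189).)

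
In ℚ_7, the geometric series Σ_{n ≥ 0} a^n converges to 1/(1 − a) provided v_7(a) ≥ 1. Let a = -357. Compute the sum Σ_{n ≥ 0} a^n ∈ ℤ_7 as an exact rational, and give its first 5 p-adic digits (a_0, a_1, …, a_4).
Σ a^n = 1/(1 − a) = 1/358;  first 5 digits = (1, 5, 3, 5, 4)

v_7(a) = 1 ≥ 1, so the series converges in ℤ_7 to 1/(1 − a) = 1/(1 − (-357)) = 1/358. Expand this rational in ℤ_7: compute digits iteratively via d_i = x_i mod 7, x_{i+1} = (x_i − d_i)/7. The first 5 digits are (1, 5, 3, 5, 4).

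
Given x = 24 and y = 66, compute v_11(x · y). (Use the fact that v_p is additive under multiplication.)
v_11(1584) = 1

v_p(x) = 0 (factor: 24 = 11^0 · 24); v_p(y) = 1 (factor: 66 = 11^1 · 6). Additivity: v_p(xy) = v_p(x) + v_p(y) = 0 + 1 = 1. (Direct check: xy = 1584 = 11^1 · (144).)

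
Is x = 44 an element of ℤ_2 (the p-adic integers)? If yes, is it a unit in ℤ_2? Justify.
x ∈ ℤ_2 but not a unit; v_2(x) = 2 > 0

ℤ_2 = {x ∈ ℚ_2 : v_2(x) ≥ 0} and ℤ_2^× = {x ∈ ℤ_2 : v_2(x) = 0}. Here v_2(44) = v_2(num) − v_2(den) = 2; compare against these criteria.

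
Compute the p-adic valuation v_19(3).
v_19(3) = 0

v_19(n) is the largest exponent k such that 19^k divides n. Factor out: 3 = 19^0 · 3. (Sign doesn't affect v_p.) So v_19(3) = 0.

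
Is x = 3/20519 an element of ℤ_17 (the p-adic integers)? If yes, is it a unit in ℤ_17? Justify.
x ∉ ℤ_17 (v_17(x) = -2 < 0)

ℤ_17 = {x ∈ ℚ_17 : v_17(x) ≥ 0} and ℤ_17^× = {x ∈ ℤ_17 : v_17(x) = 0}. Here v_17(3/20519) = v_17(num) − v_17(den) = -2; compare against these criteria.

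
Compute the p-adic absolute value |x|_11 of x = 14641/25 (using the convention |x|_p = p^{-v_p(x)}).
|14641/25|_11 = 1/14641

Step 1 — compute v_11(x) by factoring powers of 11 out of the numerator and denominator: v_11(14641/25) = 4. Step 2 — apply |x|_p = p^{-v_p(x)} = 11^{-4} = 1/14641.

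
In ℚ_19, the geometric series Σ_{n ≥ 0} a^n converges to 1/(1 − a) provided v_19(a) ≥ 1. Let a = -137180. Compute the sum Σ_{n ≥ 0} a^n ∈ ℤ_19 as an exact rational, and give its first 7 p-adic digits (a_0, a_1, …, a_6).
Σ a^n = 1/(1 − a) = 1/137181;  first 7 digits = (1, 0, 0, 18, 17, 18, 0)

v_19(a) = 3 ≥ 1, so the series converges in ℤ_19 to 1/(1 − a) = 1/(1 − (-137180)) = 1/137181. Expand this rational in ℤ_19: compute digits iteratively via d_i = x_i mod 19, x_{i+1} = (x_i − d_i)/19. The first 7 digits are (1, 0, 0, 18, 17, 18, 0).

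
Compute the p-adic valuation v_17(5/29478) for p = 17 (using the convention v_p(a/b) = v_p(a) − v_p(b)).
v_17(5/29478) = -3

Factor powers of 17 from the numerator and denominator of the reduced fraction: 5 = 17^0 · 5 and 29478 = 17^3 · 6. Apply v_p(a/b) = v_p(a) − v_p(b): v_17(5/29478) = 0 − 3 = -3.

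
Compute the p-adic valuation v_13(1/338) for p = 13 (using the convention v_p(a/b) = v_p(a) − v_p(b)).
v_13(1/338) = -2

Factor powers of 13 from the numerator and denominator of the reduced fraction: 1 = 13^0 · 1 and 338 = 13^2 · 2. Apply v_p(a/b) = v_p(a) − v_p(b): v_13(1/338) = 0 − 2 = -2.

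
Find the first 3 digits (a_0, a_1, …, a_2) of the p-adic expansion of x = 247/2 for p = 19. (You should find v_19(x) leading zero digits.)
(a_0, …, a_2) = (0, 16, 9)

v_19(247/2) = 1, so a_0 = ... = a_0 = 0. Factor out: x = 19^1 · u with u = 13/2 a unit in ℤ_19. Expand u iteratively via a_{v+i} = u_i mod 19, u_{i+1} = (u_i − a_{v+i})/19:
  u_0 = 13/2;  a_1 = 16;  u_1 = (u_0 − 16)/19 = -1/2
  u_1 = -1/2;  a_2 = 9;  u_2 = (u_1 − 9)/19 = -1/2
Digits: (0, 16, 9).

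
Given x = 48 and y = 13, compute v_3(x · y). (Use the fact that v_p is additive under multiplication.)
v_3(624) = 1

v_p(x) = 1 (factor: 48 = 3^1 · 16); v_p(y) = 0 (factor: 13 = 3^0 · 13). Additivity: v_p(xy) = v_p(x) + v_p(y) = 1 + 0 = 1. (Direct check: xy = 624 = 3^1 · (208).)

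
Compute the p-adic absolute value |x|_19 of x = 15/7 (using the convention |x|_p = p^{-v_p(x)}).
|15/7|_19 = 1

Step 1 — compute v_19(x) by factoring powers of 19 out of the numerator and denominator: v_19(15/7) = 0. Step 2 — apply |x|_p = p^{-v_p(x)} = 19^{0} = 1.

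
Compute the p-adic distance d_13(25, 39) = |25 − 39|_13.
d_13(25, 39) = 1

Step 1 — x − y = 25 − 39 = -14. Step 2 — v_13(-14) = 0 (factor: -14 = −(13^0 · 14); the sign does not affect v_p). Step 3 — |x − y|_13 = 13^{0} = 1.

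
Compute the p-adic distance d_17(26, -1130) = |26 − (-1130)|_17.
d_17(26, -1130) = 1/289

Step 1 — x − y = 26 − (-1130) = 1156. Step 2 — v_17(1156) = 2 (factor: 1156 = (17^2 · 4); the sign does not affect v_p). Step 3 — |x − y|_17 = 17^{-2} = 1/289.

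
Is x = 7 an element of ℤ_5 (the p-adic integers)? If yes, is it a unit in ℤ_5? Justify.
x ∈ ℤ_5^× (unit); v_5(x) = 0

ℤ_5 = {x ∈ ℚ_5 : v_5(x) ≥ 0} and ℤ_5^× = {x ∈ ℤ_5 : v_5(x) = 0}. Here v_5(7) = v_5(num) − v_5(den) = 0; compare against these criteria.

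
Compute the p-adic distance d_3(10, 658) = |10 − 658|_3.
d_3(10, 658) = 1/81

Step 1 — x − y = 10 − 658 = -648. Step 2 — v_3(-648) = 4 (factor: -648 = −(3^4 · 8); the sign does not affect v_p). Step 3 — |x − y|_3 = 3^{-4} = 1/81.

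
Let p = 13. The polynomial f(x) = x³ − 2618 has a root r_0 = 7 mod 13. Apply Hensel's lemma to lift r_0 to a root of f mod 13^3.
r_2 = 2139 (mod 2197)

Hensel: r_{i+1} = r_i − f(r_i)/f′(r_i) mod 13^{i+2}, where f′(x) = 3x². Iterate:
  r_0 = 7 (mod 13)
  r_1 = 111 (mod 169)
  r_2 = 2139 (mod 2197)
Final: r = 2139 with f(r) ≡ 0 mod 13^3.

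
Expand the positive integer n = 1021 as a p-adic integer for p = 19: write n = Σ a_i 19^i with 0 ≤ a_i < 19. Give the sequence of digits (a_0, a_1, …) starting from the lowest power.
(a_0, a_1, …) = (14, 15, 2)

Repeated division by 19 gives the digits low-to-high: 1021 = 14 + 15·19^1 + 2·19^2. Digit sequence: (14, 15, 2).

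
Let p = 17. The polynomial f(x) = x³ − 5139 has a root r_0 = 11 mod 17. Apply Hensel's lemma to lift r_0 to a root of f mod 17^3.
r_2 = 3632 (mod 4913)

Hensel: r_{i+1} = r_i − f(r_i)/f′(r_i) mod 17^{i+2}, where f′(x) = 3x². Iterate:
  r_0 = 11 (mod 17)
  r_1 = 164 (mod 289)
  r_2 = 3632 (mod 4913)
Final: r = 3632 with f(r) ≡ 0 mod 17^3.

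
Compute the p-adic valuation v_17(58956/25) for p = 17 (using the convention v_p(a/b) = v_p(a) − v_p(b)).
v_17(58956/25) = 3

Factor powers of 17 from the numerator and denominator of the reduced fraction: 58956 = 17^3 · 12 and 25 = 17^0 · 25. Apply v_p(a/b) = v_p(a) − v_p(b): v_17(58956/25) = 3 − 0 = 3.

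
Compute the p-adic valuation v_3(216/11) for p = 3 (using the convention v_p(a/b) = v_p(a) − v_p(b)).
v_3(216/11) = 3

Factor powers of 3 from the numerator and denominator of the reduced fraction: 216 = 3^3 · 8 and 11 = 3^0 · 11. Apply v_p(a/b) = v_p(a) − v_p(b): v_3(216/11) = 3 − 0 = 3.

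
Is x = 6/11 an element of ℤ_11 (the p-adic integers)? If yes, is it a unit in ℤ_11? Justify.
x ∉ ℤ_11 (v_11(x) = -1 < 0)

ℤ_11 = {x ∈ ℚ_11 : v_11(x) ≥ 0} and ℤ_11^× = {x ∈ ℤ_11 : v_11(x) = 0}. Here v_11(6/11) = v_11(num) − v_11(den) = -1; compare against these criteria.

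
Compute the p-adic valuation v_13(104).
v_13(104) = 1

v_13(n) is the largest exponent k such that 13^k divides n. Factor out: 104 = 13^1 · 8. (Sign doesn't affect v_p.) So v_13(104) = 1.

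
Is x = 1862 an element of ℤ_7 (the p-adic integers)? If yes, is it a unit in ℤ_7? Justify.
x ∈ ℤ_7 but not a unit; v_7(x) = 2 > 0

ℤ_7 = {x ∈ ℚ_7 : v_7(x) ≥ 0} and ℤ_7^× = {x ∈ ℤ_7 : v_7(x) = 0}. Here v_7(1862) = v_7(num) − v_7(den) = 2; compare against these criteria.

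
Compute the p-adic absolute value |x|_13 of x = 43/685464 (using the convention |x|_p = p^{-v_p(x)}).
|43/685464|_13 = 28561

Step 1 — compute v_13(x) by factoring powers of 13 out of the numerator and denominator: v_13(43/685464) = -4. Step 2 — apply |x|_p = p^{-v_p(x)} = 13^{4} = 28561.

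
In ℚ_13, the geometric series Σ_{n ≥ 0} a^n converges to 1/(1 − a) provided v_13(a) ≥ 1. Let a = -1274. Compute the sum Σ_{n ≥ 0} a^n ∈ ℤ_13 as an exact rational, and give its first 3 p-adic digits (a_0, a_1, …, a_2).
Σ a^n = 1/(1 − a) = 1/1275;  first 3 digits = (1, 6, 2)

v_13(a) = 1 ≥ 1, so the series converges in ℤ_13 to 1/(1 − a) = 1/(1 − (-1274)) = 1/1275. Expand this rational in ℤ_13: compute digits iteratively via d_i = x_i mod 13, x_{i+1} = (x_i − d_i)/13. The first 3 digits are (1, 6, 2).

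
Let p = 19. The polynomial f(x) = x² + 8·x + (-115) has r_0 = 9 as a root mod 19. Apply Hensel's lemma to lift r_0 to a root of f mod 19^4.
r_3 = 28110 (mod 130321)

Hensel: r_{i+1} = r_i − f(r_i)·(f′(r_i))^{-1} mod 19^{i+2}, f′(x) = 2x + 8. Iterate:
  r_0 = 9 (mod 19)
  r_1 = 313 (mod 361)
  r_2 = 674 (mod 6859)
  r_3 = 28110 (mod 130321)
Final: r = 28110 satisfies f(r) ≡ 0 mod 19^4.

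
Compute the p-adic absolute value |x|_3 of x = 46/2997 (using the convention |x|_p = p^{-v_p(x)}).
|46/2997|_3 = 81

Step 1 — compute v_3(x) by factoring powers of 3 out of the numerator and denominator: v_3(46/2997) = -4. Step 2 — apply |x|_p = p^{-v_p(x)} = 3^{4} = 81.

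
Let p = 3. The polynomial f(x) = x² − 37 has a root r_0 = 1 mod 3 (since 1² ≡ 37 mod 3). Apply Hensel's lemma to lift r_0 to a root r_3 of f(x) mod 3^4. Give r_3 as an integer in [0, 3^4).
r_3 = 19 (mod 81)

Hensel's recurrence: r_{i+1} = r_i − f(r_i)·(f′(r_i))^{-1} mod 3^{i+2}, with f′(x) = 2x. Iterate:
  r_0 = 1 (mod 3)
  r_1 = 1 (mod 9)
  r_2 = 19 (mod 27)
  r_3 = 19 (mod 81)
Final: r_3 = 19, and one checks f(r_3) ≡ 0 mod 3^4.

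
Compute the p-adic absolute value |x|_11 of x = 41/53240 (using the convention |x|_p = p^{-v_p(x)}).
|41/53240|_11 = 1331

Step 1 — compute v_11(x) by factoring powers of 11 out of the numerator and denominator: v_11(41/53240) = -3. Step 2 — apply |x|_p = p^{-v_p(x)} = 11^{3} = 1331.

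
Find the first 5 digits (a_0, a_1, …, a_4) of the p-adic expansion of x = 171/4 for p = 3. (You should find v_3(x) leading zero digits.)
(a_0, …, a_4) = (0, 0, 1, 2, 2)

v_3(171/4) = 2, so a_0 = ... = a_1 = 0. Factor out: x = 3^2 · u with u = 19/4 a unit in ℤ_3. Expand u iteratively via a_{v+i} = u_i mod 3, u_{i+1} = (u_i − a_{v+i})/3:
  u_0 = 19/4;  a_2 = 1;  u_1 = (u_0 − 1)/3 = 5/4
  u_1 = 5/4;  a_3 = 2;  u_2 = (u_1 − 2)/3 = -1/4
  u_2 = -1/4;  a_4 = 2;  u_3 = (u_2 − 2)/3 = -3/4
Digits: (0, 0, 1, 2, 2).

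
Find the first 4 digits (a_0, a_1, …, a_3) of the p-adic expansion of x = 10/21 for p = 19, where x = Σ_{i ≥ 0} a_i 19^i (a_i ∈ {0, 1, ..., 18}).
(a_0, …, a_3) = (5, 7, 15, 1)

v_19(10/21) = 0 (numerator and denominator both coprime to 19), so x ∈ ℤ_19^×. Compute digits iteratively via a_i = x_i mod 19, x_{i+1} = (x_i − a_i)/19, with x_0 = x:
  x_0 = 10/21;  a_0 = 5;  x_1 = (x_0 − 5)/19 = -5/21
  x_1 = -5/21;  a_1 = 7;  x_2 = (x_1 − 7)/19 = -8/21
  x_2 = -8/21;  a_2 = 15;  x_3 = (x_2 − 15)/19 = -17/21
  x_3 = -17/21;  a_3 = 1;  x_4 = (x_3 − 1)/19 = -2/21
Digits: (5, 7, 15, 1).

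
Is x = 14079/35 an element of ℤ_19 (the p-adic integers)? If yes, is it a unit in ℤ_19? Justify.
x ∈ ℤ_19 but not a unit; v_19(x) = 2 > 0

ℤ_19 = {x ∈ ℚ_19 : v_19(x) ≥ 0} and ℤ_19^× = {x ∈ ℤ_19 : v_19(x) = 0}. Here v_19(14079/35) = v_19(num) − v_19(den) = 2; compare against these criteria.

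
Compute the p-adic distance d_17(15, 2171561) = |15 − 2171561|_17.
d_17(15, 2171561) = 1/83521

Step 1 — x − y = 15 − 2171561 = -2171546. Step 2 — v_17(-2171546) = 4 (factor: -2171546 = −(17^4 · 26); the sign does not affect v_p). Step 3 — |x − y|_17 = 17^{-4} = 1/83521.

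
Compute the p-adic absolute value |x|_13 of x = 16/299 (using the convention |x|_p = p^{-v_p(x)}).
|16/299|_13 = 13

Step 1 — compute v_13(x) by factoring powers of 13 out of the numerator and denominator: v_13(16/299) = -1. Step 2 — apply |x|_p = p^{-v_p(x)} = 13^{1} = 13.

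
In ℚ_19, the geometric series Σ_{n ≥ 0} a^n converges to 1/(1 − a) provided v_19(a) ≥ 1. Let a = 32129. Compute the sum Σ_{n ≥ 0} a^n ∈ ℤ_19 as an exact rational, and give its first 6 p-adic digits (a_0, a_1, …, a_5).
Σ a^n = 1/(1 − a) = -1/32128;  first 6 digits = (1, 0, 13, 4, 17, 17)

v_19(a) = 2 ≥ 1, so the series converges in ℤ_19 to 1/(1 − a) = 1/(1 − 32129) = -1/32128. Expand this rational in ℤ_19: compute digits iteratively via d_i = x_i mod 19, x_{i+1} = (x_i − d_i)/19. The first 6 digits are (1, 0, 13, 4, 17, 17).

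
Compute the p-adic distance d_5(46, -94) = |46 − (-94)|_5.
d_5(46, -94) = 1/5

Step 1 — x − y = 46 − (-94) = 140. Step 2 — v_5(140) = 1 (factor: 140 = (5^1 · 28); the sign does not affect v_p). Step 3 — |x − y|_5 = 5^{-1} = 1/5.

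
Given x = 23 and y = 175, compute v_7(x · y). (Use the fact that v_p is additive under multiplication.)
v_7(4025) = 1

v_p(x) = 0 (factor: 23 = 7^0 · 23); v_p(y) = 1 (factor: 175 = 7^1 · 25). Additivity: v_p(xy) = v_p(x) + v_p(y) = 0 + 1 = 1. (Direct check: xy = 4025 = 7^1 · (575).)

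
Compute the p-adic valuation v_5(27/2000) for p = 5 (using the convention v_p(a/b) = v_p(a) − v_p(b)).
v_5(27/2000) = -3

Factor powers of 5 from the numerator and denominator of the reduced fraction: 27 = 5^0 · 27 and 2000 = 5^3 · 16. Apply v_p(a/b) = v_p(a) − v_p(b): v_5(27/2000) = 0 − 3 = -3.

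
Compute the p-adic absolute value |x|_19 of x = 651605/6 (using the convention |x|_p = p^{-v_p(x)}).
|651605/6|_19 = 1/130321

Step 1 — compute v_19(x) by factoring powers of 19 out of the numerator and denominator: v_19(651605/6) = 4. Step 2 — apply |x|_p = p^{-v_p(x)} = 19^{-4} = 1/130321.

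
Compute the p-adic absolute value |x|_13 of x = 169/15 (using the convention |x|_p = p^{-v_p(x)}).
|169/15|_13 = 1/169

Step 1 — compute v_13(x) by factoring powers of 13 out of the numerator and denominator: v_13(169/15) = 2. Step 2 — apply |x|_p = p^{-v_p(x)} = 13^{-2} = 1/169.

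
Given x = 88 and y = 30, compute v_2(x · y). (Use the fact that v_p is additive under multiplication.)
v_2(2640) = 4

v_p(x) = 3 (factor: 88 = 2^3 · 11); v_p(y) = 1 (factor: 30 = 2^1 · 15). Additivity: v_p(xy) = v_p(x) + v_p(y) = 3 + 1 = 4. (Direct check: xy = 2640 = 2^4 · (165).)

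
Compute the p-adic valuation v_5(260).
v_5(260) = 1

v_5(n) is the largest exponent k such that 5^k divides n. Factor out: 260 = 5^1 · 52. (Sign doesn't affect v_p.) So v_5(260) = 1.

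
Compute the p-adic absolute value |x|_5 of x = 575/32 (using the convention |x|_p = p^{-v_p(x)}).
|575/32|_5 = 1/25

Step 1 — compute v_5(x) by factoring powers of 5 out of the numerator and denominator: v_5(575/32) = 2. Step 2 — apply |x|_p = p^{-v_p(x)} = 5^{-2} = 1/25.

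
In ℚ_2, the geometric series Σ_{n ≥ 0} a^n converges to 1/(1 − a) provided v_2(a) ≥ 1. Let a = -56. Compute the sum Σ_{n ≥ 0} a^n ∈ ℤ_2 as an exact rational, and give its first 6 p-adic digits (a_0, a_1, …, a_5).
Σ a^n = 1/(1 − a) = 1/57;  first 6 digits = (1, 0, 0, 1, 0, 0)

v_2(a) = 3 ≥ 1, so the series converges in ℤ_2 to 1/(1 − a) = 1/(1 − (-56)) = 1/57. Expand this rational in ℤ_2: compute digits iteratively via d_i = x_i mod 2, x_{i+1} = (x_i − d_i)/2. The first 6 digits are (1, 0, 0, 1, 0, 0).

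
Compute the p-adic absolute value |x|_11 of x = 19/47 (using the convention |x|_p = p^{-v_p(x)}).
|19/47|_11 = 1

Step 1 — compute v_11(x) by factoring powers of 11 out of the numerator and denominator: v_11(19/47) = 0. Step 2 — apply |x|_p = p^{-v_p(x)} = 11^{0} = 1.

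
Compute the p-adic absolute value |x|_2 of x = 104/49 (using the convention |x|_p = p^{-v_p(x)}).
|104/49|_2 = 1/8

Step 1 — compute v_2(x) by factoring powers of 2 out of the numerator and denominator: v_2(104/49) = 3. Step 2 — apply |x|_p = p^{-v_p(x)} = 2^{-3} = 1/8.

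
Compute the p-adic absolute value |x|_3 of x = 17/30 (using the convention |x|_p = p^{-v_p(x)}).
|17/30|_3 = 3

Step 1 — compute v_3(x) by factoring powers of 3 out of the numerator and denominator: v_3(17/30) = -1. Step 2 — apply |x|_p = p^{-v_p(x)} = 3^{1} = 3.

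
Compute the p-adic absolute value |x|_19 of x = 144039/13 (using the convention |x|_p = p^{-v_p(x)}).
|144039/13|_19 = 1/6859

Step 1 — compute v_19(x) by factoring powers of 19 out of the numerator and denominator: v_19(144039/13) = 3. Step 2 — apply |x|_p = p^{-v_p(x)} = 19^{-3} = 1/6859.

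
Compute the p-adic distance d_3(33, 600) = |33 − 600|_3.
d_3(33, 600) = 1/81

Step 1 — x − y = 33 − 600 = -567. Step 2 — v_3(-567) = 4 (factor: -567 = −(3^4 · 7); the sign does not affect v_p). Step 3 — |x − y|_3 = 3^{-4} = 1/81.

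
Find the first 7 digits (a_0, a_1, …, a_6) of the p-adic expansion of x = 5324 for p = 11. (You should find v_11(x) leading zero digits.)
(a_0, …, a_6) = (0, 0, 0, 4, 0, 0, 0)

v_11(5324) = 3, so a_0 = ... = a_2 = 0. Factor out: x = 11^3 · u with u = 4 a unit in ℤ_11. Expand u iteratively via a_{v+i} = u_i mod 11, u_{i+1} = (u_i − a_{v+i})/11:
  u_0 = 4;  a_3 = 4;  u_1 = (u_0 − 4)/11 = 0
  u_1 = 0;  a_4 = 0;  u_2 = (u_1 − 0)/11 = 0
  u_2 = 0;  a_5 = 0;  u_3 = (u_2 − 0)/11 = 0
  u_3 = 0;  a_6 = 0;  u_4 = (u_3 − 0)/11 = 0
Digits: (0, 0, 0, 4, 0, 0, 0).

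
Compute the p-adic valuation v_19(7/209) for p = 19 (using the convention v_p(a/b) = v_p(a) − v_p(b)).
v_19(7/209) = -1

Factor powers of 19 from the numerator and denominator of the reduced fraction: 7 = 19^0 · 7 and 209 = 19^1 · 11. Apply v_p(a/b) = v_p(a) − v_p(b): v_19(7/209) = 0 − 1 = -1.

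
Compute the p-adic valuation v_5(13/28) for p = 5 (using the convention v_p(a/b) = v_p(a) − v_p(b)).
v_5(13/28) = 0

Factor powers of 5 from the numerator and denominator of the reduced fraction: 13 = 5^0 · 13 and 28 = 5^0 · 28. Apply v_p(a/b) = v_p(a) − v_p(b): v_5(13/28) = 0 − 0 = 0.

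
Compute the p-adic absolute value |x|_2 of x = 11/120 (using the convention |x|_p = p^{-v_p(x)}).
|11/120|_2 = 8

Step 1 — compute v_2(x) by factoring powers of 2 out of the numerator and denominator: v_2(11/120) = -3. Step 2 — apply |x|_p = p^{-v_p(x)} = 2^{3} = 8.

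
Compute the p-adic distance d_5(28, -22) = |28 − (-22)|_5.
d_5(28, -22) = 1/25

Step 1 — x − y = 28 − (-22) = 50. Step 2 — v_5(50) = 2 (factor: 50 = (5^2 · 2); the sign does not affect v_p). Step 3 — |x − y|_5 = 5^{-2} = 1/25.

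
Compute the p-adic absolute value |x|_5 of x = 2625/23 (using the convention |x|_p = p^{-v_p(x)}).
|2625/23|_5 = 1/125

Step 1 — compute v_5(x) by factoring powers of 5 out of the numerator and denominator: v_5(2625/23) = 3. Step 2 — apply |x|_p = p^{-v_p(x)} = 5^{-3} = 1/125.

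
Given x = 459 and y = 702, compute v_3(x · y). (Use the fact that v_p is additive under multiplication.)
v_3(322218) = 6

v_p(x) = 3 (factor: 459 = 3^3 · 17); v_p(y) = 3 (factor: 702 = 3^3 · 26). Additivity: v_p(xy) = v_p(x) + v_p(y) = 3 + 3 = 6. (Direct check: xy = 322218 = 3^6 · (442).)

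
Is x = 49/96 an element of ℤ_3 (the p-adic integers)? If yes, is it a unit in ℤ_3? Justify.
x ∉ ℤ_3 (v_3(x) = -1 < 0)

ℤ_3 = {x ∈ ℚ_3 : v_3(x) ≥ 0} and ℤ_3^× = {x ∈ ℤ_3 : v_3(x) = 0}. Here v_3(49/96) = v_3(num) − v_3(den) = -1; compare against these criteria.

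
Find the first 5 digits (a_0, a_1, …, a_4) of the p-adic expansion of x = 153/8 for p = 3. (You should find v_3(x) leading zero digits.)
(a_0, …, a_4) = (0, 0, 1, 0, 2)

v_3(153/8) = 2, so a_0 = ... = a_1 = 0. Factor out: x = 3^2 · u with u = 17/8 a unit in ℤ_3. Expand u iteratively via a_{v+i} = u_i mod 3, u_{i+1} = (u_i − a_{v+i})/3:
  u_0 = 17/8;  a_2 = 1;  u_1 = (u_0 − 1)/3 = 3/8
  u_1 = 3/8;  a_3 = 0;  u_2 = (u_1 − 0)/3 = 1/8
  u_2 = 1/8;  a_4 = 2;  u_3 = (u_2 − 2)/3 = -5/8
Digits: (0, 0, 1, 0, 2).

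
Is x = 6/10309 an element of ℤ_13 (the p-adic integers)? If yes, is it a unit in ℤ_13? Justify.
x ∉ ℤ_13 (v_13(x) = -2 < 0)

ℤ_13 = {x ∈ ℚ_13 : v_13(x) ≥ 0} and ℤ_13^× = {x ∈ ℤ_13 : v_13(x) = 0}. Here v_13(6/10309) = v_13(num) − v_13(den) = -2; compare against these criteria.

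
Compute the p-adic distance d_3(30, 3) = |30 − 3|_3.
d_3(30, 3) = 1/27

Step 1 — x − y = 30 − 3 = 27. Step 2 — v_3(27) = 3 (factor: 27 = (3^3 · 1); the sign does not affect v_p). Step 3 — |x − y|_3 = 3^{-3} = 1/27.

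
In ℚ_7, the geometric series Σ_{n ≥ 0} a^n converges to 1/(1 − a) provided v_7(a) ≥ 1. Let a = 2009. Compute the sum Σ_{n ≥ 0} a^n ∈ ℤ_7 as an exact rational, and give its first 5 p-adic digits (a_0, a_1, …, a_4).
Σ a^n = 1/(1 − a) = -1/2008;  first 5 digits = (1, 0, 6, 5, 1)

v_7(a) = 2 ≥ 1, so the series converges in ℤ_7 to 1/(1 − a) = 1/(1 − 2009) = -1/2008. Expand this rational in ℤ_7: compute digits iteratively via d_i = x_i mod 7, x_{i+1} = (x_i − d_i)/7. The first 5 digits are (1, 0, 6, 5, 1).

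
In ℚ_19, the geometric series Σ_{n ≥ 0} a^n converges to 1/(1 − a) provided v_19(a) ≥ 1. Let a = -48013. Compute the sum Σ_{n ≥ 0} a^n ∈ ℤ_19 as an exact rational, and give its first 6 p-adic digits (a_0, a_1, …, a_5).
Σ a^n = 1/(1 − a) = 1/48014;  first 6 digits = (1, 0, 0, 12, 18, 18)

v_19(a) = 3 ≥ 1, so the series converges in ℤ_19 to 1/(1 − a) = 1/(1 − (-48013)) = 1/48014. Expand this rational in ℤ_19: compute digits iteratively via d_i = x_i mod 19, x_{i+1} = (x_i − d_i)/19. The first 6 digits are (1, 0, 0, 12, 18, 18).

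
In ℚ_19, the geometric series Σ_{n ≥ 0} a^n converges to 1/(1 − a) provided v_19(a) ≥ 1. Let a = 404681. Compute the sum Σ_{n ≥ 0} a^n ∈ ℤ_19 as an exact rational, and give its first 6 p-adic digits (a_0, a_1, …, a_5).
Σ a^n = 1/(1 − a) = -1/404680;  first 6 digits = (1, 0, 0, 2, 3, 0)

v_19(a) = 3 ≥ 1, so the series converges in ℤ_19 to 1/(1 − a) = 1/(1 − 404681) = -1/404680. Expand this rational in ℤ_19: compute digits iteratively via d_i = x_i mod 19, x_{i+1} = (x_i − d_i)/19. The first 6 digits are (1, 0, 0, 2, 3, 0).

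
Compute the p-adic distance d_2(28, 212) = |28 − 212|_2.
d_2(28, 212) = 1/8

Step 1 — x − y = 28 − 212 = -184. Step 2 — v_2(-184) = 3 (factor: -184 = −(2^3 · 23); the sign does not affect v_p). Step 3 — |x − y|_2 = 2^{-3} = 1/8.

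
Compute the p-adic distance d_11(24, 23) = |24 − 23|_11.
d_11(24, 23) = 1

Step 1 — x − y = 24 − 23 = 1. Step 2 — v_11(1) = 0 (factor: 1 = (11^0 · 1); the sign does not affect v_p). Step 3 — |x − y|_11 = 11^{0} = 1.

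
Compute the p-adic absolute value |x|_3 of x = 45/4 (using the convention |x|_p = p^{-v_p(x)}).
|45/4|_3 = 1/9

Step 1 — compute v_3(x) by factoring powers of 3 out of the numerator and denominator: v_3(45/4) = 2. Step 2 — apply |x|_p = p^{-v_p(x)} = 3^{-2} = 1/9.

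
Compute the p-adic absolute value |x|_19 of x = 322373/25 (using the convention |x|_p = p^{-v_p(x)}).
|322373/25|_19 = 1/6859

Step 1 — compute v_19(x) by factoring powers of 19 out of the numerator and denominator: v_19(322373/25) = 3. Step 2 — apply |x|_p = p^{-v_p(x)} = 19^{-3} = 1/6859.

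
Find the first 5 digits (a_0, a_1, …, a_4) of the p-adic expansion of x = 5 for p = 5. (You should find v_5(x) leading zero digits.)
(a_0, …, a_4) = (0, 1, 0, 0, 0)

v_5(5) = 1, so a_0 = ... = a_0 = 0. Factor out: x = 5^1 · u with u = 1 a unit in ℤ_5. Expand u iteratively via a_{v+i} = u_i mod 5, u_{i+1} = (u_i − a_{v+i})/5:
  u_0 = 1;  a_1 = 1;  u_1 = (u_0 − 1)/5 = 0
  u_1 = 0;  a_2 = 0;  u_2 = (u_1 − 0)/5 = 0
  u_2 = 0;  a_3 = 0;  u_3 = (u_2 − 0)/5 = 0
  u_3 = 0;  a_4 = 0;  u_4 = (u_3 − 0)/5 = 0
Digits: (0, 1, 0, 0, 0).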